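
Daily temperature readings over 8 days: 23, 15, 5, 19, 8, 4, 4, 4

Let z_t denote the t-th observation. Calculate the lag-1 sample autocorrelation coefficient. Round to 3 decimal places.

Mean z̄ = (23 + 15 + 5 + 19 + 8 + 4 + 4 + 4)/8 = 10.2500
Numerator Σ_{t=1}^{7}(z_t−z̄)(z_{t+1}−z̄) = 62.1875
Denominator Σ(z_t−z̄)² = 411.5000
r_1 = 62.1875 / 411.5000 = 0.151

0.151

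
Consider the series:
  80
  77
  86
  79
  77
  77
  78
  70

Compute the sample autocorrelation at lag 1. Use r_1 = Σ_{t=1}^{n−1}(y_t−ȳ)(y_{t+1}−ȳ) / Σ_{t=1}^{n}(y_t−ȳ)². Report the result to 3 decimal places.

-0.015

Mean ȳ = (80 + 77 + 86 + 79 + 77 + 77 + 78 + 70)/8 = 78.0000
Numerator Σ_{t=1}^{7}(y_t−ȳ)(y_{t+1}−ȳ) = -2.0000
Denominator Σ(y_t−ȳ)² = 136.0000
r_1 = -2.0000 / 136.0000 = -0.015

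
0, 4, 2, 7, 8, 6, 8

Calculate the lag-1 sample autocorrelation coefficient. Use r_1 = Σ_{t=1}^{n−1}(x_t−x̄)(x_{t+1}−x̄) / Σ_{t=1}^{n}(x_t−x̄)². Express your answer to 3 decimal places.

0.241

Mean x̄ = (0 + 4 + 2 + 7 + 8 + 6 + 8)/7 = 5.0000
Deviations from mean: -5.0000, -1.0000, -3.0000, 2.0000, 3.0000, 1.0000, 3.0000
Numerator Σ_{t=1}^{6}(x_t−x̄)(x_{t+1}−x̄) = 14.0000
Denominator Σ(x_t−x̄)² = 58.0000
r_1 = 14.0000 / 58.0000 = 0.241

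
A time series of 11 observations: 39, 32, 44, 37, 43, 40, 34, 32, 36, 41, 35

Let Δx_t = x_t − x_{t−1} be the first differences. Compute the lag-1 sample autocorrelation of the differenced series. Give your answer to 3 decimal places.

First differences Δx: -7, 12, -7, 6, -3, -6, -2, 4, 5, -6
Mean of differences = -0.4000
Numerator Σ(Δx_t−Δx̄)(Δx_{t+1}−Δx̄) = -212.5600
Denominator Σ(Δx_t−Δx̄)² = 402.4000
r_1(Δx) = -212.5600 / 402.4000 = -0.528

-0.528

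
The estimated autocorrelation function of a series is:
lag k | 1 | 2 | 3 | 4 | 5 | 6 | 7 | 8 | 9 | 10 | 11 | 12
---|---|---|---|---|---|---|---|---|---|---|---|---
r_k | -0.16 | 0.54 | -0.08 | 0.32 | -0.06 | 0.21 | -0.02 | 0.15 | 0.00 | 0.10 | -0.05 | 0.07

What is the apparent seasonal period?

The largest autocorrelation is r_2 = 0.54, with weaker echoes at lags 4 (0.32), 6 (0.21) and 8 (0.15); the remaining lags stay at or below 0.10.
The dominant spike at lag 2 indicates a seasonal period of 2.

2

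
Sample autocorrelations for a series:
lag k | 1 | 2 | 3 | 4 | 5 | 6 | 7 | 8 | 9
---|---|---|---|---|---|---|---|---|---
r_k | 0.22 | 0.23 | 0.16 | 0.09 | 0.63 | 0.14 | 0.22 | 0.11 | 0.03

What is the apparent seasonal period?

The largest autocorrelation is r_5 = 0.63; the remaining lags stay at or below 0.23.
The dominant spike at lag 5 indicates a seasonal period of 5.

5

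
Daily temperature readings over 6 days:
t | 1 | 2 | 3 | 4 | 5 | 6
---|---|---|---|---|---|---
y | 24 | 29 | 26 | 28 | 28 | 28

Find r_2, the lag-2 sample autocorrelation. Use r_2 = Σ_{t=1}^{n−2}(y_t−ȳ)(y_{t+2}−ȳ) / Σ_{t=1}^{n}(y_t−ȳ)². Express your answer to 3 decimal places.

Mean ȳ = (24 + 29 + 26 + 28 + 28 + 28)/6 = 27.1667
Deviations from mean: -3.1667, 1.8333, -1.1667, 0.8333, 0.8333, 0.8333
Σ(y_t−ȳ)(y_{t+2}−ȳ) = (3.6944) + (1.5278) + (-0.9722) + (0.6944) = 4.9444
Denominator Σ(y_t−ȳ)² = 16.8333
r_2 = 4.9444 / 16.8333 = 0.294

0.294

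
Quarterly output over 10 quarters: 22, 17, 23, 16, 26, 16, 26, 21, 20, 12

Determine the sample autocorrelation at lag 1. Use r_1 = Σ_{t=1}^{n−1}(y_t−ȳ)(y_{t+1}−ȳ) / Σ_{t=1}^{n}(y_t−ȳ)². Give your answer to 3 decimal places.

-0.485

Mean ȳ = (22 + 17 + 23 + 16 + 26 + 16 + 26 + 21 + 20 + 12)/10 = 19.9000
Numerator Σ_{t=1}^{9}(y_t−ȳ)(y_{t+1}−ȳ) = -92.5100
Denominator Σ(y_t−ȳ)² = 190.9000
r_1 = -92.5100 / 190.9000 = -0.485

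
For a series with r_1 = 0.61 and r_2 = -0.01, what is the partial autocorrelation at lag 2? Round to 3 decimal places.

-0.609

φ_{22} = (r_2 − r_1²) / (1 − r_1²)
r_1² = (0.61)² = 0.3721
Numerator = -0.01 − 0.3721 = -0.3821; denominator = 1 − 0.3721 = 0.6279
φ_{22} = -0.3821 / 0.6279 = -0.609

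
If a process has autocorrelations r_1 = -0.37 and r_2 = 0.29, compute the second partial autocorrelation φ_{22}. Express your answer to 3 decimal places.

0.177

φ_{22} = (r_2 − r_1²) / (1 − r_1²)
r_1² = (-0.37)² = 0.1369
Numerator = 0.29 − 0.1369 = 0.1531; denominator = 1 − 0.1369 = 0.8631
φ_{22} = 0.1531 / 0.8631 = 0.177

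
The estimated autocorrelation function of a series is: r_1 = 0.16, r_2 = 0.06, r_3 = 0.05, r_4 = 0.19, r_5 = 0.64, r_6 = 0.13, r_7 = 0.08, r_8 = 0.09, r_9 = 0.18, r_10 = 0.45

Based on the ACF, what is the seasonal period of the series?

The largest autocorrelation is r_5 = 0.64, with a weaker echo at lag 10 (0.45); the remaining lags stay at or below 0.19.
The dominant spike at lag 5 indicates a seasonal period of 5.

5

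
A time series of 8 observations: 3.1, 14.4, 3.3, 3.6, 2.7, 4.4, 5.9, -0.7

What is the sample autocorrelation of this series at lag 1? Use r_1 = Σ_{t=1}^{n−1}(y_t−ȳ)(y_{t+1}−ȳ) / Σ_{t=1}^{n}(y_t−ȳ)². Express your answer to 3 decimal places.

-0.230

Mean ȳ = (3.1 + 14.4 + 3.3 + 3.6 + 2.7 + 4.4 + 5.9 − 0.7)/8 = 4.5875
Σ(y_t−ȳ)(y_{t+1}−ȳ) = (-14.5961) + (-12.6336) + (1.2714) + (1.8639) + (0.3539) + (-0.2461) + (-6.9398) = -30.9264
Denominator Σ(y_t−ȳ)² = 134.4088
r_1 = -30.9264 / 134.4088 = -0.230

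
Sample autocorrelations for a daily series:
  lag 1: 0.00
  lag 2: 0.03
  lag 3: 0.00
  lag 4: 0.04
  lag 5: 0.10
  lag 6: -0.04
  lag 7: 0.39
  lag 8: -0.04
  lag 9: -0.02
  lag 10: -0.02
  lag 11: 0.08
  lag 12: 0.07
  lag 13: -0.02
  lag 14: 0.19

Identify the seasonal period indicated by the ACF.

7

The largest autocorrelation is r_7 = 0.39, with a weaker echo at lag 14 (0.19); the remaining lags stay at or below 0.10.
The dominant spike at lag 7 indicates a seasonal period of 7.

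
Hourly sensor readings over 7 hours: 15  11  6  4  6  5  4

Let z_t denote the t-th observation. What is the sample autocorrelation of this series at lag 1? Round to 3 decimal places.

0.414

Mean z̄ = (15 + 11 + 6 + 4 + 6 + 5 + 4)/7 = 7.2857
Deviations from mean: 7.7143, 3.7143, -1.2857, -3.2857, -1.2857, -2.2857, -3.2857
Σ(z_t−z̄)(z_{t+1}−z̄) = (28.6531) + (-4.7755) + (4.2245) + (4.2245) + (2.9388) + (7.5102) = 42.7755
Denominator Σ(z_t−z̄)² = 103.4286
r_1 = 42.7755 / 103.4286 = 0.414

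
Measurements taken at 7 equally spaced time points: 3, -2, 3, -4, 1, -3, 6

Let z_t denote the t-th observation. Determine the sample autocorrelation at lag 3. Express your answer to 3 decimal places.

-0.559

Mean z̄ = (3 − 2 + 3 − 4 + 1 − 3 + 6)/7 = 0.5714
Σ(z_t−z̄)(z_{t+3}−z̄) = (-11.1020) + (-1.1020) + (-8.6735) + (-24.8163) = -45.6939
Denominator Σ(z_t−z̄)² = 81.7143
r_3 = -45.6939 / 81.7143 = -0.559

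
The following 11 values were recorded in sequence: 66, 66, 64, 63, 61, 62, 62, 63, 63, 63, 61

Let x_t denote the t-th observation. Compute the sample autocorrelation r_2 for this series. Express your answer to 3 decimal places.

Mean x̄ = (66 + 66 + 64 + 63 + 61 + 62 + 62 + 63 + 63 + 63 + 61)/11 = 63.0909
Numerator Σ_{t=1}^{9}(x_t−x̄)(x_{t+2}−x̄) = 3.2562
Denominator Σ(x_t−x̄)² = 28.9091
r_2 = 3.2562 / 28.9091 = 0.113

0.113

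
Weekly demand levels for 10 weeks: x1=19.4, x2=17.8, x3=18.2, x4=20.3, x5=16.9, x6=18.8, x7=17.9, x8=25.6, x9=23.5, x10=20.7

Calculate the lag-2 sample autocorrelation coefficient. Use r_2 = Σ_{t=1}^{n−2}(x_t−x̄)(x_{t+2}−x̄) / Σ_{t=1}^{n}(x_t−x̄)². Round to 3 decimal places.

Mean x̄ = (19.4 + 17.8 + 18.2 + 20.3 + 16.9 + 18.8 + 17.9 + 25.6 + 23.5 + 20.7)/10 = 19.9100
Numerator Σ_{t=1}^{8}(x_t−x̄)(x_{t+2}−x̄) = 1.7768
Denominator Σ(x_t−x̄)² = 68.0090
r_2 = 1.7768 / 68.0090 = 0.026

0.026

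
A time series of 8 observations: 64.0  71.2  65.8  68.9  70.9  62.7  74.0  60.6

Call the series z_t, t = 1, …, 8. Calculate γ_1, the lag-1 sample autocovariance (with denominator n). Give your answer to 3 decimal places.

-13.408

Mean z̄ = (64.0 + 71.2 + 65.8 + 68.9 + 70.9 + 62.7 + 74.0 + 60.6)/8 = 67.2625
Deviations: -3.2625, 3.9375, -1.4625, 1.6375, 3.6375, -4.5625, 6.7375, -6.6625
Σ_{t=1}^{7}(z_t−z̄)(z_{t+1}−z̄) = -107.2677
γ_1 = -107.2677 / 8 = -13.408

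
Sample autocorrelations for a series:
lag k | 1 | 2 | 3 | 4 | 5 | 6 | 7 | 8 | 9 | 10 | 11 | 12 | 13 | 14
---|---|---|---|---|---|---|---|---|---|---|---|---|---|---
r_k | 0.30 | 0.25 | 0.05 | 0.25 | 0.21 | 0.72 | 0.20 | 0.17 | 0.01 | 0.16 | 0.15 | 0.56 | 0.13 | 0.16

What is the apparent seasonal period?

6

The largest autocorrelation is r_6 = 0.72, with a weaker echo at lag 12 (0.56); the remaining lags stay at or below 0.30. The elevated value at lag 1 (0.30), dropping to 0.25 at lag 2, reflects decaying short-term dependence rather than seasonality.
The dominant spike at lag 6 indicates a seasonal period of 6.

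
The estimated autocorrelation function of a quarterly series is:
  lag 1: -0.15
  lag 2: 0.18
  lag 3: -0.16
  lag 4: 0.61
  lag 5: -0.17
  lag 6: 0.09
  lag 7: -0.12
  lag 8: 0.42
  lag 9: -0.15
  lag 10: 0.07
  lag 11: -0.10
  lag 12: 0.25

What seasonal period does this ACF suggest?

The largest autocorrelation is r_4 = 0.61, with weaker echoes at lags 8 (0.42) and 12 (0.25); the remaining lags stay at or below 0.18.
The dominant spike at lag 4 indicates a seasonal period of 4.

4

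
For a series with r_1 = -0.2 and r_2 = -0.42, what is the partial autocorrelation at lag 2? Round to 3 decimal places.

-0.479

φ_{22} = (r_2 − r_1²) / (1 − r_1²)
r_1² = (-0.2)² = 0.04
Numerator = -0.42 − 0.0400 = -0.4600; denominator = 1 − 0.0400 = 0.9600
φ_{22} = -0.4600 / 0.9600 = -0.479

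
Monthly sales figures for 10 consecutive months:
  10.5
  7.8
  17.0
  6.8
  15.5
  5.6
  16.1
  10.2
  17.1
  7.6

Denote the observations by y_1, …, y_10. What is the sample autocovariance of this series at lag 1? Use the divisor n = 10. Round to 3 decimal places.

-14.682

Mean ȳ = (10.5 + 7.8 + 17.0 + 6.8 + 15.5 + 5.6 + 16.1 + 10.2 + 17.1 + 7.6)/10 = 11.4200
Σ_{t=1}^{9}(y_t−ȳ)(y_{t+1}−ȳ) = -146.8184
γ_1 = -146.8184 / 10 = -14.682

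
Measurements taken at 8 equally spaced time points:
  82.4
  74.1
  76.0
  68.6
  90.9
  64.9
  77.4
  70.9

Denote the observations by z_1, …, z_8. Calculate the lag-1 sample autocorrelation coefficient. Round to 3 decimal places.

-0.662

Mean z̄ = (82.4 + 74.1 + 76.0 + 68.6 + 90.9 + 64.9 + 77.4 + 70.9)/8 = 75.6500
Deviations from mean: 6.7500, -1.5500, 0.3500, -7.0500, 15.2500, -10.7500, 1.7500, -4.7500
Σ(z_t−z̄)(z_{t+1}−z̄) = (-10.4625) + (-0.5425) + (-2.4675) + (-107.5125) + (-163.9375) + (-18.8125) + (-8.3125) = -312.0475
Denominator Σ(z_t−z̄)² = 471.5400
r_1 = -312.0475 / 471.5400 = -0.662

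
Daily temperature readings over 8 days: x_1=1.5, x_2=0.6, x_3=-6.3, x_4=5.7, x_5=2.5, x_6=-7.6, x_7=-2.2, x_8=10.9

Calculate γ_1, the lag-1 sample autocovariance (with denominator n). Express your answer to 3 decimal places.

-5.819

Mean x̄ = (1.5 + 0.6 − 6.3 + 5.7 + 2.5 − 7.6 − 2.2 + 10.9)/8 = 0.6375
Σ_{t=1}^{7}(x_t−x̄)(x_{t+1}−x̄) = -46.5527
γ_1 = -46.5527 / 8 = -5.819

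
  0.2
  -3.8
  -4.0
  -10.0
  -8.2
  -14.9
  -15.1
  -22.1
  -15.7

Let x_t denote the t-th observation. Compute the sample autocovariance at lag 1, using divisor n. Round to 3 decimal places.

27.099

Mean x̄ = (0.2 − 3.8 − 4.0 − 10.0 − 8.2 − 14.9 − 15.1 − 22.1 − 15.7)/9 = -10.4000
Σ_{t=1}^{8}(x_t−x̄)(x_{t+1}−x̄) = 243.8900
γ_1 = 243.8900 / 9 = 27.099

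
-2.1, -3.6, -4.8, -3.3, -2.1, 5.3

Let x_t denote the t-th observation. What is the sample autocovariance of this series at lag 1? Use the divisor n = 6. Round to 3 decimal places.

Mean x̄ = (-2.1 − 3.6 − 4.8 − 3.3 − 2.1 + 5.3)/6 = -1.7667
Deviations: -0.3333, -1.8333, -3.0333, -1.5333, -0.3333, 7.0667
Σ_{t=1}^{5}(x_t−x̄)(x_{t+1}−x̄) = 8.9789
γ_1 = 8.9789 / 6 = 1.496

1.496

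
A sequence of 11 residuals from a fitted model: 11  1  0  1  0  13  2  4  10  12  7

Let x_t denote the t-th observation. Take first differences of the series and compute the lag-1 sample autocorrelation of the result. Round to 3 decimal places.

First differences Δx: -10, -1, 1, -1, 13, -11, 2, 6, 2, -5
Mean of differences = -0.4000
Numerator Σ(Δx_t−Δx̄)(Δx_{t+1}−Δx̄) = -151.7600
Denominator Σ(Δx_t−Δx̄)² = 460.4000
r_1(Δx) = -151.7600 / 460.4000 = -0.330

-0.330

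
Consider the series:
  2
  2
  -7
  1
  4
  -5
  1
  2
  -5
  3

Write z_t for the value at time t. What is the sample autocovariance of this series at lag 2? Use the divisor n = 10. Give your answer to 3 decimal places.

Mean z̄ = (2 + 2 − 7 + 1 + 4 − 5 + 1 + 2 − 5 + 3)/10 = -0.2000
Σ_{t=1}^{8}(z_t−z̄)(z_{t+2}−z̄) = -50.8800
γ_2 = -50.8800 / 10 = -5.088

-5.088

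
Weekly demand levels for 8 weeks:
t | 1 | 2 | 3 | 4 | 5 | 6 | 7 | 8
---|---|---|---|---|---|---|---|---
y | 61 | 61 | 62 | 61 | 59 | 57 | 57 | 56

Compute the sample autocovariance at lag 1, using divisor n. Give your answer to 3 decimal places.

Mean ȳ = (61 + 61 + 62 + 61 + 59 + 57 + 57 + 56)/8 = 59.2500
Deviations: 1.7500, 1.7500, 2.7500, 1.7500, -0.2500, -2.2500, -2.2500, -3.2500
Σ_{t=1}^{7}(y_t−ȳ)(y_{t+1}−ȳ) = 25.1875
γ_1 = 25.1875 / 8 = 3.148

3.148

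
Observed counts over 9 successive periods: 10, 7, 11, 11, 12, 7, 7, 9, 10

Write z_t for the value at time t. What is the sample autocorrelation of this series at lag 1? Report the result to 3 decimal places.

Mean z̄ = (10 + 7 + 11 + 11 + 12 + 7 + 7 + 9 + 10)/9 = 9.3333
Numerator Σ_{t=1}^{8}(z_t−z̄)(z_{t+1}−z̄) = 1.5556
Denominator Σ(z_t−z̄)² = 30.0000
r_1 = 1.5556 / 30.0000 = 0.052

0.052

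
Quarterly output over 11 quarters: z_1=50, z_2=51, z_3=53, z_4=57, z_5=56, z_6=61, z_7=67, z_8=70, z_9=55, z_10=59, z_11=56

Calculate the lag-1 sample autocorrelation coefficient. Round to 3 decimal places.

Mean z̄ = (50 + 51 + 53 + 57 + 56 + 61 + 67 + 70 + 55 + 59 + 56)/11 = 57.7273
Numerator Σ_{t=1}^{10}(z_t−z̄)(z_{t+1}−z̄) = 187.8347
Denominator Σ(z_t−z̄)² = 390.1818
r_1 = 187.8347 / 390.1818 = 0.481

0.481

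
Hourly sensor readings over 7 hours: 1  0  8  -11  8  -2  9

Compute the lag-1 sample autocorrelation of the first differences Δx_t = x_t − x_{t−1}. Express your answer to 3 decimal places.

First differences Δx: -1, 8, -19, 19, -10, 11
Mean of differences = 1.3333
Numerator Σ(Δx_t−Δx̄)(Δx_{t+1}−Δx̄) = -820.1111
Denominator Σ(Δx_t−Δx̄)² = 997.3333
r_1(Δx) = -820.1111 / 997.3333 = -0.822

-0.822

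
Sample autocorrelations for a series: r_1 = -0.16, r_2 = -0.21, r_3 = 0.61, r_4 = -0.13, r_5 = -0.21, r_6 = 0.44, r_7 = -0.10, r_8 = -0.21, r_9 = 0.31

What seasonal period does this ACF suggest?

3

The largest autocorrelation is r_3 = 0.61, with weaker echoes at lags 6 (0.44) and 9 (0.31); the remaining lags stay at or below -0.10.
The dominant spike at lag 3 indicates a seasonal period of 3.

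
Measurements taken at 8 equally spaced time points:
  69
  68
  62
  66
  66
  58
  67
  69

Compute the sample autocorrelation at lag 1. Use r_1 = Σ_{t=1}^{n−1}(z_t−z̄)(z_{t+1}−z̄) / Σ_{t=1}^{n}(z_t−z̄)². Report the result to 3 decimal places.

-0.103

Mean z̄ = (69 + 68 + 62 + 66 + 66 + 58 + 67 + 69)/8 = 65.6250
Deviations from mean: 3.3750, 2.3750, -3.6250, 0.3750, 0.3750, -7.6250, 1.3750, 3.3750
Σ(z_t−z̄)(z_{t+1}−z̄) = (8.0156) + (-8.6094) + (-1.3594) + (0.1406) + (-2.8594) + (-10.4844) + (4.6406) = -10.5156
Denominator Σ(z_t−z̄)² = 101.8750
r_1 = -10.5156 / 101.8750 = -0.103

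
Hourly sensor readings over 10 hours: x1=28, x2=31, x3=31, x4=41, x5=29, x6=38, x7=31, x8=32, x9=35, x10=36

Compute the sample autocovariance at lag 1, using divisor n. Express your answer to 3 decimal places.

-5.884

Mean x̄ = (28 + 31 + 31 + 41 + 29 + 38 + 31 + 32 + 35 + 36)/10 = 33.2000
Σ_{t=1}^{9}(x_t−x̄)(x_{t+1}−x̄) = -58.8400
γ_1 = -58.8400 / 10 = -5.884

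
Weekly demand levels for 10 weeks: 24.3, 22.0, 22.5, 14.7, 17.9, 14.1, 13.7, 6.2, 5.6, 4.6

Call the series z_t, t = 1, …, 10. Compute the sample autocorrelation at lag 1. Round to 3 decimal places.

Mean z̄ = (24.3 + 22.0 + 22.5 + 14.7 + 17.9 + 14.1 + 13.7 + 6.2 + 5.6 + 4.6)/10 = 14.5600
Numerator Σ_{t=1}^{9}(z_t−z̄)(z_{t+1}−z̄) = 303.3144
Denominator Σ(z_t−z̄)² = 474.7640
r_1 = 303.3144 / 474.7640 = 0.639

0.639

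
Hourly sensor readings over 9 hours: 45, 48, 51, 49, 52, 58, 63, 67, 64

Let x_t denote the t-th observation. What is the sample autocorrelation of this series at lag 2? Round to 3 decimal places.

0.316

Mean x̄ = (45 + 48 + 51 + 49 + 52 + 58 + 63 + 67 + 64)/9 = 55.2222
Σ(x_t−x̄)(x_{t+2}−x̄) = (43.1605) + (44.9383) + (13.6049) + (-17.2840) + (-25.0617) + (32.7160) + (68.2716) = 160.3457
Denominator Σ(x_t−x̄)² = 507.5556
r_2 = 160.3457 / 507.5556 = 0.316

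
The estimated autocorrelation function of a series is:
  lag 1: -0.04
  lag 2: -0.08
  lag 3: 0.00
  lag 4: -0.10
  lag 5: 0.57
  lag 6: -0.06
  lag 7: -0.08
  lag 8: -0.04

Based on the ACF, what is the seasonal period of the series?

5

The largest autocorrelation is r_5 = 0.57; the remaining lags stay at or below 0.00.
The dominant spike at lag 5 indicates a seasonal period of 5.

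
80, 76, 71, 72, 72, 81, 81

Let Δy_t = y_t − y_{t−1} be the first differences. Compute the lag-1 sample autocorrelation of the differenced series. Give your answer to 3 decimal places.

First differences Δy: -4, -5, 1, 0, 9, 0
Mean of differences = 0.1667
Numerator Σ(Δy_t−Δȳ)(Δy_{t+1}−Δȳ) = 14.1389
Denominator Σ(Δy_t−Δȳ)² = 122.8333
r_1(Δy) = 14.1389 / 122.8333 = 0.115

0.115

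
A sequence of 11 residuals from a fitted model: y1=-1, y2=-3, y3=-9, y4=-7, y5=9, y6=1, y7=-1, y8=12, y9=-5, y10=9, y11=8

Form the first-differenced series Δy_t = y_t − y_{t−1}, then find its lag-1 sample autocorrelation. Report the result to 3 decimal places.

-0.582

First differences Δy: -2, -6, 2, 16, -8, -2, 13, -17, 14, -1
Mean of differences = 0.9000
Numerator Σ(Δy_t−Δȳ)(Δy_{t+1}−Δȳ) = -590.6100
Denominator Σ(Δy_t−Δȳ)² = 1014.9000
r_1(Δy) = -590.6100 / 1014.9000 = -0.582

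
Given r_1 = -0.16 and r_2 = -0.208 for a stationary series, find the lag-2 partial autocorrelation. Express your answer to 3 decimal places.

φ_{22} = (r_2 − r_1²) / (1 − r_1²)
r_1² = (-0.16)² = 0.0256
Numerator = -0.208 − 0.0256 = -0.2336; denominator = 1 − 0.0256 = 0.9744
φ_{22} = -0.2336 / 0.9744 = -0.240

-0.240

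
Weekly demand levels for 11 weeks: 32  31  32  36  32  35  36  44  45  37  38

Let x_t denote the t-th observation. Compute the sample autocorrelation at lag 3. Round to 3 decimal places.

-0.007

Mean x̄ = (32 + 31 + 32 + 36 + 32 + 35 + 36 + 44 + 45 + 37 + 38)/11 = 36.1818
Numerator Σ_{t=1}^{8}(x_t−x̄)(x_{t+3}−x̄) = -1.6446
Denominator Σ(x_t−x̄)² = 223.6364
r_3 = -1.6446 / 223.6364 = -0.007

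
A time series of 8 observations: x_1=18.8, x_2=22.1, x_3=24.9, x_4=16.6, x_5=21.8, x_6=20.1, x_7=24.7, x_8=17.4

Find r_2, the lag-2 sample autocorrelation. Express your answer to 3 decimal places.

Mean x̄ = (18.8 + 22.1 + 24.9 + 16.6 + 21.8 + 20.1 + 24.7 + 17.4)/8 = 20.8000
Deviations from mean: -2.0000, 1.3000, 4.1000, -4.2000, 1.0000, -0.7000, 3.9000, -3.4000
Numerator Σ_{t=1}^{6}(x_t−x̄)(x_{t+2}−x̄) = -0.3400
Denominator Σ(x_t−x̄)² = 68.4000
r_2 = -0.3400 / 68.4000 = -0.005

-0.005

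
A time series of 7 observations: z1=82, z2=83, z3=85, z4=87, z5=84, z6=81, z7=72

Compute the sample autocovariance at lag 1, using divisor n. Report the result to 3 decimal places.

5.143

Mean z̄ = (82 + 83 + 85 + 87 + 84 + 81 + 72)/7 = 82.0000
Deviations: 0.0000, 1.0000, 3.0000, 5.0000, 2.0000, -1.0000, -10.0000
Σ_{t=1}^{6}(z_t−z̄)(z_{t+1}−z̄) = 36.0000
γ_1 = 36.0000 / 7 = 5.143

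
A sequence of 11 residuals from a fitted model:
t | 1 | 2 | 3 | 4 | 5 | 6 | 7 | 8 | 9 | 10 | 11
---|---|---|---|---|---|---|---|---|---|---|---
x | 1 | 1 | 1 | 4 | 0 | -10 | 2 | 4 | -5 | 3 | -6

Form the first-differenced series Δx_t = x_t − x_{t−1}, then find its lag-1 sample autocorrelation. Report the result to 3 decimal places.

-0.464

First differences Δx: 0, 0, 3, -4, -10, 12, 2, -9, 8, -9
Mean of differences = -0.7000
Numerator Σ(Δx_t−Δx̄)(Δx_{t+1}−Δx̄) = -229.0900
Denominator Σ(Δx_t−Δx̄)² = 494.1000
r_1(Δx) = -229.0900 / 494.1000 = -0.464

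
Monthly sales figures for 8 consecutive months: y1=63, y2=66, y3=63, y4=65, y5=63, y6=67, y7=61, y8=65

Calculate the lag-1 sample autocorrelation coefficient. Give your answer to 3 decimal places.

Mean ȳ = (63 + 66 + 63 + 65 + 63 + 67 + 61 + 65)/8 = 64.1250
Σ(y_t−ȳ)(y_{t+1}−ȳ) = (-2.1094) + (-2.1094) + (-0.9844) + (-0.9844) + (-3.2344) + (-8.9844) + (-2.7344) = -21.1406
Denominator Σ(y_t−ȳ)² = 26.8750
r_1 = -21.1406 / 26.8750 = -0.787

-0.787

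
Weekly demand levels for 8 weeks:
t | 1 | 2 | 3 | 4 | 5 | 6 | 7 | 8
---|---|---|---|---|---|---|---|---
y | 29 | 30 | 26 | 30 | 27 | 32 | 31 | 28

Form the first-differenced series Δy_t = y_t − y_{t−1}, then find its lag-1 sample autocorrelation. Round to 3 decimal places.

First differences Δy: 1, -4, 4, -3, 5, -1, -3
Mean of differences = -0.1429
Numerator Σ(Δy_t−Δȳ)(Δy_{t+1}−Δȳ) = -48.8776
Denominator Σ(Δy_t−Δȳ)² = 76.8571
r_1(Δy) = -48.8776 / 76.8571 = -0.636

-0.636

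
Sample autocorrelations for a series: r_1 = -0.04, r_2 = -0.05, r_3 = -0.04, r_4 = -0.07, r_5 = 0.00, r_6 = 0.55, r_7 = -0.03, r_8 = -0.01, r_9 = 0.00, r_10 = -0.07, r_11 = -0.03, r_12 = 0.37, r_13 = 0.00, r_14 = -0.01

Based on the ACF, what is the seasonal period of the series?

The largest autocorrelation is r_6 = 0.55, with a weaker echo at lag 12 (0.37); the remaining lags stay at or below 0.00.
The dominant spike at lag 6 indicates a seasonal period of 6.

6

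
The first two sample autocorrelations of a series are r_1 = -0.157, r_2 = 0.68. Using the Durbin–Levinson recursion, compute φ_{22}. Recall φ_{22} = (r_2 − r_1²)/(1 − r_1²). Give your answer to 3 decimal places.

φ_{22} = (r_2 − r_1²) / (1 − r_1²)
r_1² = (-0.157)² = 0.024649
Numerator = 0.68 − 0.0246 = 0.6554; denominator = 1 − 0.0246 = 0.9754
φ_{22} = 0.6554 / 0.9754 = 0.672

0.672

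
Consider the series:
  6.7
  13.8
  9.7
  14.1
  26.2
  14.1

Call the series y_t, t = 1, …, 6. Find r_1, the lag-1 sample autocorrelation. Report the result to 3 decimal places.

0.016

Mean ȳ = (6.7 + 13.8 + 9.7 + 14.1 + 26.2 + 14.1)/6 = 14.1000
Deviations from mean: -7.4000, -0.3000, -4.4000, 0.0000, 12.1000, 0.0000
Σ(y_t−ȳ)(y_{t+1}−ȳ) = (2.2200) + (1.3200) + (0.0000) + (0.0000) + (0.0000) = 3.5400
Denominator Σ(y_t−ȳ)² = 220.6200
r_1 = 3.5400 / 220.6200 = 0.016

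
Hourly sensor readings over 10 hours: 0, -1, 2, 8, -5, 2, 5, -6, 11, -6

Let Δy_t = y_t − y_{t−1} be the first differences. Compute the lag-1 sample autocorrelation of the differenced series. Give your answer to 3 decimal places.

First differences Δy: -1, 3, 6, -13, 7, 3, -11, 17, -17
Mean of differences = -0.6667
Numerator Σ(Δy_t−Δȳ)(Δy_{t+1}−Δȳ) = -634.4444
Denominator Σ(Δy_t−Δȳ)² = 968.0000
r_1(Δy) = -634.4444 / 968.0000 = -0.655

-0.655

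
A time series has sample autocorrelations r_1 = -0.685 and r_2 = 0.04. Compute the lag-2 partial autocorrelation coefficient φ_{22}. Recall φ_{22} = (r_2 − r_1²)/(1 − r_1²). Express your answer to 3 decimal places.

φ_{22} = (r_2 − r_1²) / (1 − r_1²)
r_1² = (-0.685)² = 0.469225
Numerator = 0.04 − 0.4692 = -0.4292; denominator = 1 − 0.4692 = 0.5308
φ_{22} = -0.4292 / 0.5308 = -0.809

-0.809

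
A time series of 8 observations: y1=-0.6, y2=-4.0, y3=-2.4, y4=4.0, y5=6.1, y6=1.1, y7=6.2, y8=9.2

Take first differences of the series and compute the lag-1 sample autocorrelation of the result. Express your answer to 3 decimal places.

-0.177

First differences Δy: -3.4, 1.6, 6.4, 2.1, -5.0, 5.1, 3.0
Mean of differences = 1.4000
Numerator Σ(Δy_t−Δȳ)(Δy_{t+1}−Δȳ) = -18.7000
Denominator Σ(Δy_t−Δȳ)² = 105.7800
r_1(Δy) = -18.7000 / 105.7800 = -0.177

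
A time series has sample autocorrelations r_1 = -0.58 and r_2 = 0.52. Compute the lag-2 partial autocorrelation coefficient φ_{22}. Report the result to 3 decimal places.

φ_{22} = (r_2 − r_1²) / (1 − r_1²)
r_1² = (-0.58)² = 0.3364
Numerator = 0.52 − 0.3364 = 0.1836; denominator = 1 − 0.3364 = 0.6636
φ_{22} = 0.1836 / 0.6636 = 0.277

0.277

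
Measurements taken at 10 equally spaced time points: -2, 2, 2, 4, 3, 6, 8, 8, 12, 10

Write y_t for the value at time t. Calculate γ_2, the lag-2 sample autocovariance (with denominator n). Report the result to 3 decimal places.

6.152

Mean ȳ = (-2 + 2 + 2 + 4 + 3 + 6 + 8 + 8 + 12 + 10)/10 = 5.3000
Σ_{t=1}^{8}(y_t−ȳ)(y_{t+2}−ȳ) = 61.5200
γ_2 = 61.5200 / 10 = 6.152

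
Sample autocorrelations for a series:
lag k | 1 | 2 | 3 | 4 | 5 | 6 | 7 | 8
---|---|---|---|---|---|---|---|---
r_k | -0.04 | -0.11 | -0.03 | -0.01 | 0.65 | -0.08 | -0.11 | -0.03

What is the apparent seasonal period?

The largest autocorrelation is r_5 = 0.65; the remaining lags stay at or below -0.01.
The dominant spike at lag 5 indicates a seasonal period of 5.

5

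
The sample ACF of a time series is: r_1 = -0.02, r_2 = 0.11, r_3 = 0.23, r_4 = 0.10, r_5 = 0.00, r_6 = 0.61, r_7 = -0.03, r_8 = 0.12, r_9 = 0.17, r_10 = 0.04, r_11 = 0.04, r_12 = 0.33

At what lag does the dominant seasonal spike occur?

The largest autocorrelation is r_6 = 0.61, with a weaker echo at lag 12 (0.33); the remaining lags stay at or below 0.23.
The dominant spike at lag 6 indicates a seasonal period of 6.

6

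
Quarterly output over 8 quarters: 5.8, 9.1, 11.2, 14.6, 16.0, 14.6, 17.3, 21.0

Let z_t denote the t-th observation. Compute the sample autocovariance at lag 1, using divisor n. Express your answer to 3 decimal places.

Mean z̄ = (5.8 + 9.1 + 11.2 + 14.6 + 16.0 + 14.6 + 17.3 + 21.0)/8 = 13.7000
Σ_{t=1}^{7}(z_t−z̄)(z_{t+1}−z̄) = 79.2500
γ_1 = 79.2500 / 8 = 9.906

9.906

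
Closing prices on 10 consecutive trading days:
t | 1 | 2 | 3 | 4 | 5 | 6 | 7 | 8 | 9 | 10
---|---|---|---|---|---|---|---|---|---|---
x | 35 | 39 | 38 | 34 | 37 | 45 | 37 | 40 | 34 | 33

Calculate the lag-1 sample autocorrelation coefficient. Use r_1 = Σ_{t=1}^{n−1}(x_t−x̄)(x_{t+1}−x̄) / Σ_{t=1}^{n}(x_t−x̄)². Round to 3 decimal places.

Mean x̄ = (35 + 39 + 38 + 34 + 37 + 45 + 37 + 40 + 34 + 33)/10 = 37.2000
Numerator Σ_{t=1}^{9}(x_t−x̄)(x_{t+1}−x̄) = -3.6400
Denominator Σ(x_t−x̄)² = 115.6000
r_1 = -3.6400 / 115.6000 = -0.031

-0.031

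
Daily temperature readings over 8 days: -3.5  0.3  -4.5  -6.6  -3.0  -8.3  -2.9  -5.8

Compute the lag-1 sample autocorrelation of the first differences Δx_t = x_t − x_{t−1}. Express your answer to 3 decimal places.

First differences Δx: 3.8, -4.8, -2.1, 3.6, -5.3, 5.4, -2.9
Mean of differences = -0.3286
Numerator Σ(Δx_t−Δx̄)(Δx_{t+1}−Δx̄) = -80.2394
Denominator Σ(Δx_t−Δx̄)² = 119.7543
r_1(Δx) = -80.2394 / 119.7543 = -0.670

-0.670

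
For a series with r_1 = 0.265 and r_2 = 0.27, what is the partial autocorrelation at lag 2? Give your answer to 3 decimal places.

0.215

φ_{22} = (r_2 − r_1²) / (1 − r_1²)
r_1² = (0.265)² = 0.070225
Numerator = 0.27 − 0.0702 = 0.1998; denominator = 1 − 0.0702 = 0.9298
φ_{22} = 0.1998 / 0.9298 = 0.215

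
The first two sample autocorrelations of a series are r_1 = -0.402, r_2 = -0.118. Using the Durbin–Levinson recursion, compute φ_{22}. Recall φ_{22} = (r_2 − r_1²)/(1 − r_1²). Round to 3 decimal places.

-0.333

φ_{22} = (r_2 − r_1²) / (1 − r_1²)
r_1² = (-0.402)² = 0.161604
Numerator = -0.118 − 0.1616 = -0.2796; denominator = 1 − 0.1616 = 0.8384
φ_{22} = -0.2796 / 0.8384 = -0.333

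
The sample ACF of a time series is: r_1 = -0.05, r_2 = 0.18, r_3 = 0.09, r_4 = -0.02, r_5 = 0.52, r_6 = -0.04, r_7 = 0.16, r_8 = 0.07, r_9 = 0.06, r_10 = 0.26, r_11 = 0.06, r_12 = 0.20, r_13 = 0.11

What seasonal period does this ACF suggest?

5

The largest autocorrelation is r_5 = 0.52, with a weaker echo at lag 10 (0.26); the remaining lags stay at or below 0.20.
The dominant spike at lag 5 indicates a seasonal period of 5.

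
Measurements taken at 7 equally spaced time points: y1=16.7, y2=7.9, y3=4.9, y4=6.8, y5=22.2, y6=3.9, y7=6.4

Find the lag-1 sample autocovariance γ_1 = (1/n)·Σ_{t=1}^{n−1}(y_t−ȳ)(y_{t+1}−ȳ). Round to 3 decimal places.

-11.330

Mean ȳ = (16.7 + 7.9 + 4.9 + 6.8 + 22.2 + 3.9 + 6.4)/7 = 9.8286
Σ_{t=1}^{6}(y_t−ȳ)(y_{t+1}−ȳ) = -79.3065
γ_1 = -79.3065 / 7 = -11.330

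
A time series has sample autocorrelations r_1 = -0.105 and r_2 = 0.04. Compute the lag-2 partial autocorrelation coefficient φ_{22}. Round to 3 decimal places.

φ_{22} = (r_2 − r_1²) / (1 − r_1²)
r_1² = (-0.105)² = 0.011025
Numerator = 0.04 − 0.0110 = 0.0290; denominator = 1 − 0.0110 = 0.9890
φ_{22} = 0.0290 / 0.9890 = 0.029

0.029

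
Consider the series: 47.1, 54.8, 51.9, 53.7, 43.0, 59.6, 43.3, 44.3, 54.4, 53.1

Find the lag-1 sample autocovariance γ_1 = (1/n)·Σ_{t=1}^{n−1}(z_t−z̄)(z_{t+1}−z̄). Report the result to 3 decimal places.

Mean z̄ = (47.1 + 54.8 + 51.9 + 53.7 + 43.0 + 59.6 + 43.3 + 44.3 + 54.4 + 53.1)/10 = 50.5200
Σ_{t=1}^{9}(z_t−z̄)(z_{t+1}−z̄) = -131.3104
γ_1 = -131.3104 / 10 = -13.131

-13.131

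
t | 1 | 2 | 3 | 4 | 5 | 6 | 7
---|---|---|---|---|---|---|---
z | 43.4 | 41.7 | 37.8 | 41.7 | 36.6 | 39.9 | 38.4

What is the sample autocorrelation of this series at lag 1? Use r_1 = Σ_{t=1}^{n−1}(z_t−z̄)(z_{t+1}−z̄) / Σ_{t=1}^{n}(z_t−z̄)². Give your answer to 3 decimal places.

-0.197

Mean z̄ = (43.4 + 41.7 + 37.8 + 41.7 + 36.6 + 39.9 + 38.4)/7 = 39.9286
Deviations from mean: 3.4714, 1.7714, -2.1286, 1.7714, -3.3286, -0.0286, -1.5286
Numerator Σ_{t=1}^{6}(z_t−z̄)(z_{t+1}−z̄) = -7.1494
Denominator Σ(z_t−z̄)² = 36.2743
r_1 = -7.1494 / 36.2743 = -0.197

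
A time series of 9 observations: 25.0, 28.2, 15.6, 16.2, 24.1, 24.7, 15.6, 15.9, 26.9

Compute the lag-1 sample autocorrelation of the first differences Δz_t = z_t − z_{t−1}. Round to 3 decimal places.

First differences Δz: 3.2, -12.6, 0.6, 7.9, 0.6, -9.1, 0.3, 11.0
Mean of differences = 0.2375
Numerator Σ(Δz_t−Δz̄)(Δz_{t+1}−Δz̄) = -40.4252
Denominator Σ(Δz_t−Δz̄)² = 435.5788
r_1(Δz) = -40.4252 / 435.5788 = -0.093

-0.093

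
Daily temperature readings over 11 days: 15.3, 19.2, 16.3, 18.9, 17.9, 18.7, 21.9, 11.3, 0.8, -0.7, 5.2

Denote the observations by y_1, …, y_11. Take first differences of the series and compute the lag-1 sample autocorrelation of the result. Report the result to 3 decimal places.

0.149

First differences Δy: 3.9, -2.9, 2.6, -1.0, 0.8, 3.2, -10.6, -10.5, -1.5, 5.9
Mean of differences = -1.0100
Numerator Σ(Δy_t−Δȳ)(Δy_{t+1}−Δȳ) = 43.4709
Denominator Σ(Δy_t−Δȳ)² = 291.7290
r_1(Δy) = 43.4709 / 291.7290 = 0.149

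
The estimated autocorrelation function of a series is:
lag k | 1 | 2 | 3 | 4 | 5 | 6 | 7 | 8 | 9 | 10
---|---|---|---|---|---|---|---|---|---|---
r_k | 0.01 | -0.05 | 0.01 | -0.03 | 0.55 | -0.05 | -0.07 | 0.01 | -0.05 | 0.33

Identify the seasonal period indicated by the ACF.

5

The largest autocorrelation is r_5 = 0.55, with a weaker echo at lag 10 (0.33); the remaining lags stay at or below 0.01.
The dominant spike at lag 5 indicates a seasonal period of 5.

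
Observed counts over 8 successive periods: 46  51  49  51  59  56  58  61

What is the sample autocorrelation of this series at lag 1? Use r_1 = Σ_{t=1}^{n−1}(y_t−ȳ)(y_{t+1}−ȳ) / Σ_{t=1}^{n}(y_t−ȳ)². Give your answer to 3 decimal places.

Mean ȳ = (46 + 51 + 49 + 51 + 59 + 56 + 58 + 61)/8 = 53.8750
Deviations from mean: -7.8750, -2.8750, -4.8750, -2.8750, 5.1250, 2.1250, 4.1250, 7.1250
Σ(y_t−ȳ)(y_{t+1}−ȳ) = (22.6406) + (14.0156) + (14.0156) + (-14.7344) + (10.8906) + (8.7656) + (29.3906) = 84.9844
Denominator Σ(y_t−ȳ)² = 200.8750
r_1 = 84.9844 / 200.8750 = 0.423

0.423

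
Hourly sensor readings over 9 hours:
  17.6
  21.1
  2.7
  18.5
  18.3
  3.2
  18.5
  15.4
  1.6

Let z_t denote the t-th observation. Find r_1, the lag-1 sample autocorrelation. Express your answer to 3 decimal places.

Mean z̄ = (17.6 + 21.1 + 2.7 + 18.5 + 18.3 + 3.2 + 18.5 + 15.4 + 1.6)/9 = 12.9889
Numerator Σ_{t=1}^{8}(z_t−z̄)(z_{t+1}−z̄) = -193.5957
Denominator Σ(z_t−z̄)² = 513.2089
r_1 = -193.5957 / 513.2089 = -0.377

-0.377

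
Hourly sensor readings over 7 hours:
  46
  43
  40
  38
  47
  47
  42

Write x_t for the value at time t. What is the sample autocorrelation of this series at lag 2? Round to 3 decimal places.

-0.584

Mean x̄ = (46 + 43 + 40 + 38 + 47 + 47 + 42)/7 = 43.2857
Σ(x_t−x̄)(x_{t+2}−x̄) = (-8.9184) + (1.5102) + (-12.2041) + (-19.6327) + (-4.7755) = -44.0204
Denominator Σ(x_t−x̄)² = 75.4286
r_2 = -44.0204 / 75.4286 = -0.584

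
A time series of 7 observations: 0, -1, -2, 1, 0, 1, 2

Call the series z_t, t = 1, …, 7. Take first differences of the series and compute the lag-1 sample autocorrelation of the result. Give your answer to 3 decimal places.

-0.433

First differences Δz: -1, -1, 3, -1, 1, 1
Mean of differences = 0.3333
Numerator Σ(Δz_t−Δz̄)(Δz_{t+1}−Δz̄) = -5.7778
Denominator Σ(Δz_t−Δz̄)² = 13.3333
r_1(Δz) = -5.7778 / 13.3333 = -0.433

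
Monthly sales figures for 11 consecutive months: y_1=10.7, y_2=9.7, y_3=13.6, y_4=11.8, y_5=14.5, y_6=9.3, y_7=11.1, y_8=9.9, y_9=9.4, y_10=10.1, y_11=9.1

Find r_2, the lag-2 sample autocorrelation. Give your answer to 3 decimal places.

0.384

Mean ȳ = (10.7 + 9.7 + 13.6 + 11.8 + 14.5 + 9.3 + 11.1 + 9.9 + 9.4 + 10.1 + 9.1)/11 = 10.8364
Numerator Σ_{t=1}^{9}(y_t−ȳ)(y_{t+2}−ȳ) = 12.3819
Denominator Σ(y_t−ȳ)² = 32.2255
r_2 = 12.3819 / 32.2255 = 0.384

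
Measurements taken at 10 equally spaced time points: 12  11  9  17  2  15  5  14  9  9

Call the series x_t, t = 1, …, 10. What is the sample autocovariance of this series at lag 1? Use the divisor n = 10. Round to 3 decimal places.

-15.069

Mean x̄ = (12 + 11 + 9 + 17 + 2 + 15 + 5 + 14 + 9 + 9)/10 = 10.3000
Σ_{t=1}^{9}(x_t−x̄)(x_{t+1}−x̄) = -150.6900
γ_1 = -150.6900 / 10 = -15.069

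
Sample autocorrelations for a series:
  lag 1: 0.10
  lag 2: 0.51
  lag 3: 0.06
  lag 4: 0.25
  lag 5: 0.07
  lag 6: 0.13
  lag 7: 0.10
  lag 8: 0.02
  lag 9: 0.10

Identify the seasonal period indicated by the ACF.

2

The largest autocorrelation is r_2 = 0.51, with a weaker echo at lag 4 (0.25); the remaining lags stay at or below 0.13.
The dominant spike at lag 2 indicates a seasonal period of 2.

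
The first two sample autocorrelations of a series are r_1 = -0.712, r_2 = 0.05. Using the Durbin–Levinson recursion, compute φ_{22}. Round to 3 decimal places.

-0.927

φ_{22} = (r_2 − r_1²) / (1 − r_1²)
r_1² = (-0.712)² = 0.506944
Numerator = 0.05 − 0.5069 = -0.4569; denominator = 1 − 0.5069 = 0.4931
φ_{22} = -0.4569 / 0.4931 = -0.927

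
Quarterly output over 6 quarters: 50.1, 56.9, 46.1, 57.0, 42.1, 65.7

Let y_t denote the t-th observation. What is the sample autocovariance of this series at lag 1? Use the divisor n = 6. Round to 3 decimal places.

Mean ȳ = (50.1 + 56.9 + 46.1 + 57.0 + 42.1 + 65.7)/6 = 52.9833
Deviations: -2.8833, 3.9167, -6.8833, 4.0167, -10.8833, 12.7167
Σ_{t=1}^{5}(y_t−ȳ)(y_{t+1}−ȳ) = -248.0153
γ_1 = -248.0153 / 6 = -41.336

-41.336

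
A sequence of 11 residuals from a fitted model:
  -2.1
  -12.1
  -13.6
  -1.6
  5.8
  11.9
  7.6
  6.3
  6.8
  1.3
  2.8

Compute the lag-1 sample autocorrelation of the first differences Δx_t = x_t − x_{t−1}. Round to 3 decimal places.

0.236

First differences Δx: -10.0, -1.5, 12.0, 7.4, 6.1, -4.3, -1.3, 0.5, -5.5, 1.5
Mean of differences = 0.4900
Numerator Σ(Δx_t−Δx̄)(Δx_{t+1}−Δx̄) = 91.8439
Denominator Σ(Δx_t−Δx̄)² = 388.7490
r_1(Δx) = 91.8439 / 388.7490 = 0.236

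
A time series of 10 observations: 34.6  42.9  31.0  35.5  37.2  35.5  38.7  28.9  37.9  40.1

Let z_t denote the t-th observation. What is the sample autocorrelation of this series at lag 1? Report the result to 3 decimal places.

-0.448

Mean z̄ = (34.6 + 42.9 + 31.0 + 35.5 + 37.2 + 35.5 + 38.7 + 28.9 + 37.9 + 40.1)/10 = 36.2300
Numerator Σ_{t=1}^{9}(z_t−z̄)(z_{t+1}−z̄) = -69.0409
Denominator Σ(z_t−z̄)² = 154.1010
r_1 = -69.0409 / 154.1010 = -0.448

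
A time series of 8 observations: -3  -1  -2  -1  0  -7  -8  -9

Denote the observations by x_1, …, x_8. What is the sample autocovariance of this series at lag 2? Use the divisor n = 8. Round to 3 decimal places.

Mean x̄ = (-3 − 1 − 2 − 1 + 0 − 7 − 8 − 9)/8 = -3.8750
Deviations: 0.8750, 2.8750, 1.8750, 2.8750, 3.8750, -3.1250, -4.1250, -5.1250
Σ_{t=1}^{6}(x_t−x̄)(x_{t+2}−x̄) = 8.2188
γ_2 = 8.2188 / 8 = 1.027

1.027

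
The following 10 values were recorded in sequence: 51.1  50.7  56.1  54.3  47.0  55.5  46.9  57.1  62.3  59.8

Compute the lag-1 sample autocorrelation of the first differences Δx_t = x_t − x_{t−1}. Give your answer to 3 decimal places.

First differences Δx: -0.4, 5.4, -1.8, -7.3, 8.5, -8.6, 10.2, 5.2, -2.5
Mean of differences = 0.9667
Numerator Σ(Δx_t−Δx̄)(Δx_{t+1}−Δx̄) = -193.7178
Denominator Σ(Δx_t−Δx̄)² = 360.9800
r_1(Δx) = -193.7178 / 360.9800 = -0.537

-0.537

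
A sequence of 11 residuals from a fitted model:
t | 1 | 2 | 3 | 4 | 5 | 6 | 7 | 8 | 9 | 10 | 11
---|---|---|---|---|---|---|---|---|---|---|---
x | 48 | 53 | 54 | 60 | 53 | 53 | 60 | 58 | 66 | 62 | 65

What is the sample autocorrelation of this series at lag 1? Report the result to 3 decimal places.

0.385

Mean x̄ = (48 + 53 + 54 + 60 + 53 + 53 + 60 + 58 + 66 + 62 + 65)/11 = 57.4545
Numerator Σ_{t=1}^{10}(x_t−x̄)(x_{t+1}−x̄) = 125.0661
Denominator Σ(x_t−x̄)² = 324.7273
r_1 = 125.0661 / 324.7273 = 0.385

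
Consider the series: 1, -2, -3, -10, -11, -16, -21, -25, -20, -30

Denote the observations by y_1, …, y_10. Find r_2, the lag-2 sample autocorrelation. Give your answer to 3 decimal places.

0.467

Mean ȳ = (1 − 2 − 3 − 10 − 11 − 16 − 21 − 25 − 20 − 30)/10 = -13.7000
Numerator Σ_{t=1}^{8}(y_t−ȳ)(y_{t+2}−ȳ) = 457.4200
Denominator Σ(y_t−ȳ)² = 980.1000
r_2 = 457.4200 / 980.1000 = 0.467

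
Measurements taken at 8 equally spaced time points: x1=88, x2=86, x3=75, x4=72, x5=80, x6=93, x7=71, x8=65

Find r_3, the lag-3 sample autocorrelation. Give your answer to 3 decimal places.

Mean x̄ = (88 + 86 + 75 + 72 + 80 + 93 + 71 + 65)/8 = 78.7500
Σ(x_t−x̄)(x_{t+3}−x̄) = (-62.4375) + (9.0625) + (-53.4375) + (52.3125) + (-17.1875) = -71.6875
Denominator Σ(x_t−x̄)² = 651.5000
r_3 = -71.6875 / 651.5000 = -0.110

-0.110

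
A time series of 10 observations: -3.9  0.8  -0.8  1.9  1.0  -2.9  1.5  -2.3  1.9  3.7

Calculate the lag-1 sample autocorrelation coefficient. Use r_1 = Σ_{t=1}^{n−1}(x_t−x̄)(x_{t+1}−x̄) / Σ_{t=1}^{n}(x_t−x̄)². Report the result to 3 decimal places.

-0.212

Mean x̄ = (-3.9 + 0.8 − 0.8 + 1.9 + 1.0 − 2.9 + 1.5 − 2.3 + 1.9 + 3.7)/10 = 0.0900
Numerator Σ_{t=1}^{9}(x_t−x̄)(x_{t+1}−x̄) = -11.5271
Denominator Σ(x_t−x̄)² = 54.2690
r_1 = -11.5271 / 54.2690 = -0.212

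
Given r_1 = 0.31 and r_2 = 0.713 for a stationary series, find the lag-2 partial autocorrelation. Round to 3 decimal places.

φ_{22} = (r_2 − r_1²) / (1 − r_1²)
r_1² = (0.31)² = 0.0961
Numerator = 0.713 − 0.0961 = 0.6169; denominator = 1 − 0.0961 = 0.9039
φ_{22} = 0.6169 / 0.9039 = 0.682

0.682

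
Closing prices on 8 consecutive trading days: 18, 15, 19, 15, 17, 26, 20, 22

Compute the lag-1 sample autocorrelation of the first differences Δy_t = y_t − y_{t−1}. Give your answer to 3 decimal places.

-0.533

First differences Δy: -3, 4, -4, 2, 9, -6, 2
Mean of differences = 0.5714
Numerator Σ(Δy_t−Δȳ)(Δy_{t+1}−Δȳ) = -87.1837
Denominator Σ(Δy_t−Δȳ)² = 163.7143
r_1(Δy) = -87.1837 / 163.7143 = -0.533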